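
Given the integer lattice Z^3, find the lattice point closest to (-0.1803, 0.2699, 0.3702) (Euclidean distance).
(0, 0, 0)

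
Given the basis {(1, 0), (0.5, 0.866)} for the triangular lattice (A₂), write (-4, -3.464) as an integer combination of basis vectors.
-2b₁ - 4b₂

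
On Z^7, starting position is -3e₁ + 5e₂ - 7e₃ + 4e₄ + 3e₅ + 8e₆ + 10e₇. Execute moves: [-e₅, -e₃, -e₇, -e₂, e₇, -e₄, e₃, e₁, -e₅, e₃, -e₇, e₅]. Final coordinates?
(-2, 4, -6, 3, 2, 8, 9)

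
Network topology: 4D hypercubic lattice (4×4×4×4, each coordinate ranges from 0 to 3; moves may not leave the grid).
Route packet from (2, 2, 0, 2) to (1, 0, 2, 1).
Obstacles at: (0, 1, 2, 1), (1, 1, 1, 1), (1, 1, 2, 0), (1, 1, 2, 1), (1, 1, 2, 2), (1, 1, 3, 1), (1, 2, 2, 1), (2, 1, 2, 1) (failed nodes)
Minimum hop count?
6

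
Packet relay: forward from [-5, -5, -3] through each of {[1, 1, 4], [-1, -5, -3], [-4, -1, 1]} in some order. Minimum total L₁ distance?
25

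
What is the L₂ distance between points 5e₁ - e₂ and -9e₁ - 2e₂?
14.0357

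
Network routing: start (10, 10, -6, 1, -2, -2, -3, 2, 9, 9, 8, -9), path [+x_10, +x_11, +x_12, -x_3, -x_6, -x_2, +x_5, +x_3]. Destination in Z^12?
(10, 9, -6, 1, -1, -3, -3, 2, 9, 10, 9, -8)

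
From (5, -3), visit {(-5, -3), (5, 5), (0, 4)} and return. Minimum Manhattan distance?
36
(one optimal route: (5, -3) → (-5, -3) → (0, 4) → (5, 5) → (5, -3))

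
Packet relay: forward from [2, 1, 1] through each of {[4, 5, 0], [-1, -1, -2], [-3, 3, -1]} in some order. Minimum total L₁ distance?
24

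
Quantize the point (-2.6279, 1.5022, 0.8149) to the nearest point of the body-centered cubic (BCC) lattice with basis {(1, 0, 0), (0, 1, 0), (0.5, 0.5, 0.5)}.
(-2.5, 1.5, 0.5)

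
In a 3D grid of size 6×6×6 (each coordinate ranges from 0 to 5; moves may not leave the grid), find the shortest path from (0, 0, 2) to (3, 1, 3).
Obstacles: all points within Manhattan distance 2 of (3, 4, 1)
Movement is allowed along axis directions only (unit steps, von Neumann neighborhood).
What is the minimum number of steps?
5
(one shortest path: (0, 0, 2) → (1, 0, 2) → (2, 0, 2) → (3, 0, 2) → (3, 1, 2) → (3, 1, 3))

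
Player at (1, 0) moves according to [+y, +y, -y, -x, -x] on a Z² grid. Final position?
(-1, 1)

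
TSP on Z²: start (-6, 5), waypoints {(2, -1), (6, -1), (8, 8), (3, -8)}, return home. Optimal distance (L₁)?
60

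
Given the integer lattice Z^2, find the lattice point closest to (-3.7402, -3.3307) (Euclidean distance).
(-4, -3)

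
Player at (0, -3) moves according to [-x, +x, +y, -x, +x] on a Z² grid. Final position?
(0, -2)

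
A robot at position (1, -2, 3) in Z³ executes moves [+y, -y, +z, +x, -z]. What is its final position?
(2, -2, 3)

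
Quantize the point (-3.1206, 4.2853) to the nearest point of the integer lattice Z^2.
(-3, 4)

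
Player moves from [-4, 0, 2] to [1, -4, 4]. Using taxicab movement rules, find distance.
11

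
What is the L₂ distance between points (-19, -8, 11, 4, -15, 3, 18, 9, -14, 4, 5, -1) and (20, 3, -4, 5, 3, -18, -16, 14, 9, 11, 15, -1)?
67.0224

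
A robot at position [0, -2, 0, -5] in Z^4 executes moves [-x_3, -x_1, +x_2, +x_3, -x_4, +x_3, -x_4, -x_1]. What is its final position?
(-2, -1, 1, -7)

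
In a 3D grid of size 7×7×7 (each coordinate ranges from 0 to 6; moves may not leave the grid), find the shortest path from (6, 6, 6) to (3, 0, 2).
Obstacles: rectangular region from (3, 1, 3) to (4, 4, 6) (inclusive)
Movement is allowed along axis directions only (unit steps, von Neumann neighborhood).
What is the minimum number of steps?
13
(one shortest path: (6, 6, 6) → (5, 6, 6) → (4, 6, 6) → (3, 6, 6) → (3, 5, 6) → (3, 5, 5) → (3, 5, 4) → (3, 5, 3) → (3, 5, 2) → (3, 4, 2) → (3, 3, 2) → (3, 2, 2) → (3, 1, 2) → (3, 0, 2))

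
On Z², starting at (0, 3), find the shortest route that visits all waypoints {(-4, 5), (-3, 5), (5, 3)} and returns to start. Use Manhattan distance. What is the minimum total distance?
22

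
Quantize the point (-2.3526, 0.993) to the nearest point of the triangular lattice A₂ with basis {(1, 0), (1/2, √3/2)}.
(-2.5, 0.866)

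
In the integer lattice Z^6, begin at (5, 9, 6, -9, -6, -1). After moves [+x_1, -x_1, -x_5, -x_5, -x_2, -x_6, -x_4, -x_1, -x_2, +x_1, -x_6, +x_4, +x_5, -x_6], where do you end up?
(5, 7, 6, -9, -7, -4)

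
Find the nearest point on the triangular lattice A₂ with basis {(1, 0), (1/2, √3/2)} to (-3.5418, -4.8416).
(-3.5, -4.33)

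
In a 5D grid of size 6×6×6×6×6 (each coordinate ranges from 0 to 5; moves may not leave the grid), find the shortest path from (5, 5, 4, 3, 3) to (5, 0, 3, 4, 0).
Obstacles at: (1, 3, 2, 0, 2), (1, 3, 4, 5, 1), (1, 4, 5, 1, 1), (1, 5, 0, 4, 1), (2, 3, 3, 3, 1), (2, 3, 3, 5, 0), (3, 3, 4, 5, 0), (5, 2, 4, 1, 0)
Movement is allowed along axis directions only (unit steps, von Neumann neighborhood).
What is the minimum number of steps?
10
(one shortest path: (5, 5, 4, 3, 3) → (5, 4, 4, 3, 3) → (5, 3, 4, 3, 3) → (5, 2, 4, 3, 3) → (5, 1, 4, 3, 3) → (5, 0, 4, 3, 3) → (5, 0, 3, 3, 3) → (5, 0, 3, 4, 3) → (5, 0, 3, 4, 2) → (5, 0, 3, 4, 1) → (5, 0, 3, 4, 0))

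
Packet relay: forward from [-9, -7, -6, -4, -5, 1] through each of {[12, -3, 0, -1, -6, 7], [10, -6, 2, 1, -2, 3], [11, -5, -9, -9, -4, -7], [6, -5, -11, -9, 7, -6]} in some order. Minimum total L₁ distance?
110
(one optimal route: (-9, -7, -6, -4, -5, 1) → (10, -6, 2, 1, -2, 3) → (12, -3, 0, -1, -6, 7) → (11, -5, -9, -9, -4, -7) → (6, -5, -11, -9, 7, -6))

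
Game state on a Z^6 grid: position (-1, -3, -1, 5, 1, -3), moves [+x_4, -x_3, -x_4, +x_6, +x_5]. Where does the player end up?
(-1, -3, -2, 5, 2, -2)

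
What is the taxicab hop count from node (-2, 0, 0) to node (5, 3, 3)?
13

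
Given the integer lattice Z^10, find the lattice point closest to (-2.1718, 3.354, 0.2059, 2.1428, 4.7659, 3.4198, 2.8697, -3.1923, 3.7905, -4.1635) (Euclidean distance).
(-2, 3, 0, 2, 5, 3, 3, -3, 4, -4)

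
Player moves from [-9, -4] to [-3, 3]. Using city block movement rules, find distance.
13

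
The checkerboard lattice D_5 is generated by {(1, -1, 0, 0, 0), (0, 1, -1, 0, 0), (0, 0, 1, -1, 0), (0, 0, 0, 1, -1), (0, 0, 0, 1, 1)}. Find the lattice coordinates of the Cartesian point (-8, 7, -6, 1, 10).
-8b₁ - b₂ - 7b₃ - 8b₄ + 2b₅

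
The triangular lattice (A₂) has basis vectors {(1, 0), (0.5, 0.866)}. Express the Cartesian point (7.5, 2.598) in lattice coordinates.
6b₁ + 3b₂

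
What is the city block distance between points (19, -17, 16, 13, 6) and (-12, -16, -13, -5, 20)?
93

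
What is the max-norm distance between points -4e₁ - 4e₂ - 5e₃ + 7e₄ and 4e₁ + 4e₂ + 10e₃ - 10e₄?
17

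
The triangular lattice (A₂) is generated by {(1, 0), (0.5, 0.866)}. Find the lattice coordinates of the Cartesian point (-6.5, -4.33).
-4b₁ - 5b₂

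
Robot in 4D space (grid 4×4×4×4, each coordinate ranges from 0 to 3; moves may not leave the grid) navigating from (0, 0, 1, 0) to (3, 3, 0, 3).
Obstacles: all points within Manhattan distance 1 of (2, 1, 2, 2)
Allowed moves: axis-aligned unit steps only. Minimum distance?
10
(one shortest path: (0, 0, 1, 0) → (1, 0, 1, 0) → (2, 0, 1, 0) → (3, 0, 1, 0) → (3, 1, 1, 0) → (3, 2, 1, 0) → (3, 3, 1, 0) → (3, 3, 0, 0) → (3, 3, 0, 1) → (3, 3, 0, 2) → (3, 3, 0, 3))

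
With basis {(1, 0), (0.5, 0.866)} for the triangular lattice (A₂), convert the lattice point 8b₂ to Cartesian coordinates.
(4, 6.928)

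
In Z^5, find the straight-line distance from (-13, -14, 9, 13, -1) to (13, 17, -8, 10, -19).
47.5289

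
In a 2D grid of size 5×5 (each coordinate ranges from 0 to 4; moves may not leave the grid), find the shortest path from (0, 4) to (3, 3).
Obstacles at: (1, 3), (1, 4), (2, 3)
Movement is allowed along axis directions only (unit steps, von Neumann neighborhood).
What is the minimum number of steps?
6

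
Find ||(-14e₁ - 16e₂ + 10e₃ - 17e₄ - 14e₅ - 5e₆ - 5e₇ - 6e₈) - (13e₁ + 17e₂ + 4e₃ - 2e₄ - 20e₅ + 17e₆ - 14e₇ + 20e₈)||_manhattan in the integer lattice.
144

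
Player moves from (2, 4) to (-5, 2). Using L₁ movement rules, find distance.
9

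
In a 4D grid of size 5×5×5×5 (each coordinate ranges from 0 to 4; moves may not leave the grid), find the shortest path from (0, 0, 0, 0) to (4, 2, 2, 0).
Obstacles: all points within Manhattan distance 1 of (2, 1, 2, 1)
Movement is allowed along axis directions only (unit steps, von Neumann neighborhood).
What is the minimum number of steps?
8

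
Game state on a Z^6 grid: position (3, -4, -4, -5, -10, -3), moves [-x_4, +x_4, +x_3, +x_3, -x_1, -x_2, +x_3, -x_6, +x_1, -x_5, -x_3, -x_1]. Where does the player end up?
(2, -5, -2, -5, -11, -4)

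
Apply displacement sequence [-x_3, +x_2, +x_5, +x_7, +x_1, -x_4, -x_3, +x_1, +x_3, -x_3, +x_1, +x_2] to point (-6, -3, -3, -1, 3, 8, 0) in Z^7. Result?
(-3, -1, -5, -2, 4, 8, 1)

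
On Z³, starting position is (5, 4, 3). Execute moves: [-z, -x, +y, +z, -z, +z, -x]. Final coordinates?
(3, 5, 3)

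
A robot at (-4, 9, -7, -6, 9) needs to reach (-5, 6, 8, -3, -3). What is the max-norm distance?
15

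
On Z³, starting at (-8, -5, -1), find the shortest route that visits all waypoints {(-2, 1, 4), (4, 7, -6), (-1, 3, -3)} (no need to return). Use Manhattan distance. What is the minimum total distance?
39
(one optimal route: (-8, -5, -1) → (-2, 1, 4) → (-1, 3, -3) → (4, 7, -6))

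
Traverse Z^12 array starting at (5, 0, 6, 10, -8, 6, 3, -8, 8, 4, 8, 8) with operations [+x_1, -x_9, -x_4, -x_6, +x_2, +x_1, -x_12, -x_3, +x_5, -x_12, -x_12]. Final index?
(7, 1, 5, 9, -7, 5, 3, -8, 7, 4, 8, 5)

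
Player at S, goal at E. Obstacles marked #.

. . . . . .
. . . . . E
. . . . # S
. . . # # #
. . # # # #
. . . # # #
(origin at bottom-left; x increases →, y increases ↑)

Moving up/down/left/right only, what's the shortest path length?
1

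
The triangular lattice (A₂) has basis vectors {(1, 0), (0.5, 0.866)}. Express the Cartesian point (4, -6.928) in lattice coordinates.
8b₁ - 8b₂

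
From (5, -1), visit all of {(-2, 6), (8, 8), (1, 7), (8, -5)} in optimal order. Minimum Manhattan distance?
32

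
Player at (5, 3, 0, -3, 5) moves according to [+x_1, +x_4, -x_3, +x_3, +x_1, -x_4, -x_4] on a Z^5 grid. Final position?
(7, 3, 0, -4, 5)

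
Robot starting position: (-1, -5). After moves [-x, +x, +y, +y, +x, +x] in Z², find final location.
(1, -3)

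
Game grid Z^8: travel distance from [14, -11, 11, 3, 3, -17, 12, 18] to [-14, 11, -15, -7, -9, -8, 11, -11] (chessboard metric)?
29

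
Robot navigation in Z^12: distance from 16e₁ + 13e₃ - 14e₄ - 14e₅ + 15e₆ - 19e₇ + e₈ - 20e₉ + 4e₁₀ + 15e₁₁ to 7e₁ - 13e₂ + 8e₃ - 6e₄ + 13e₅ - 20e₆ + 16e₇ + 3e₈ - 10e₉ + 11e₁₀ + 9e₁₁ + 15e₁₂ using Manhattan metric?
172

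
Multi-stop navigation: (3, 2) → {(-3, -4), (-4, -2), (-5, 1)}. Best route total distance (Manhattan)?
16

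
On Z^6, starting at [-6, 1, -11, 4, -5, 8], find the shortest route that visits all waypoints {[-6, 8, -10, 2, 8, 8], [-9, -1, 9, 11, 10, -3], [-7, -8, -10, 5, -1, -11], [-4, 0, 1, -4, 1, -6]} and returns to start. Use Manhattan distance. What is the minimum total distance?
190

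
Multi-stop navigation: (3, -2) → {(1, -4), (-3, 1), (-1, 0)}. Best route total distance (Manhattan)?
13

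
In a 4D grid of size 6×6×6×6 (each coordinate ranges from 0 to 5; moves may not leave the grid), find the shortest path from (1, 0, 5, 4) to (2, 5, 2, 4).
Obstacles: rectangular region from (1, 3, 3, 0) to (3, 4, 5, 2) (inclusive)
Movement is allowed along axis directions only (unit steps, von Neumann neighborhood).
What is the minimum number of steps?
9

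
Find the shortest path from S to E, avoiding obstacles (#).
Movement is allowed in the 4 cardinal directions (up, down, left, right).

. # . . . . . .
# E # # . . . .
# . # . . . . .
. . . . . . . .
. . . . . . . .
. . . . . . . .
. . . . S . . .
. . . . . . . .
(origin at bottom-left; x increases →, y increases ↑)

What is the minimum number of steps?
8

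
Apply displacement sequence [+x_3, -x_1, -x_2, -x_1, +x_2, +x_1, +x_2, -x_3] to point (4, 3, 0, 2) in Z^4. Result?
(3, 4, 0, 2)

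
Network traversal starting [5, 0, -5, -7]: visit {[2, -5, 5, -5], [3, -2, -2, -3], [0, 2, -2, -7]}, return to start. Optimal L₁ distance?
52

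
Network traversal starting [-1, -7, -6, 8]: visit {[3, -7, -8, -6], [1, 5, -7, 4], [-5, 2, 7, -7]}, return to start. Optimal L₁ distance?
106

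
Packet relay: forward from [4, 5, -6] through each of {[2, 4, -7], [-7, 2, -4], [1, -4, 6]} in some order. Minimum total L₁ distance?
42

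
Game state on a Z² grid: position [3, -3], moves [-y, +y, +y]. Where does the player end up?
(3, -2)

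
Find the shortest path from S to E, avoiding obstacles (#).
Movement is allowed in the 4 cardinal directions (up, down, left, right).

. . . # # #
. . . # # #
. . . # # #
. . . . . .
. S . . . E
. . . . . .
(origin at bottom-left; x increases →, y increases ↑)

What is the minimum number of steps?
4
(one shortest path: (1, 1) → (2, 1) → (3, 1) → (4, 1) → (5, 1))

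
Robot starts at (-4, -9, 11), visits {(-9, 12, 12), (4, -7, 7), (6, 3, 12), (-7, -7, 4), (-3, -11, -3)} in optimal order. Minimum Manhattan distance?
87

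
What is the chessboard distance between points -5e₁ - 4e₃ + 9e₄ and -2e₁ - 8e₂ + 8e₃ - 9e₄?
18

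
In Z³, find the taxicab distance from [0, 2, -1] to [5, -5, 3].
16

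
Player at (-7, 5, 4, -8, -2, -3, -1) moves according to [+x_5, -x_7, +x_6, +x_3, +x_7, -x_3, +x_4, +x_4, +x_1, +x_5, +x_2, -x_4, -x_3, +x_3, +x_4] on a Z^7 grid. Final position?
(-6, 6, 4, -6, 0, -2, -1)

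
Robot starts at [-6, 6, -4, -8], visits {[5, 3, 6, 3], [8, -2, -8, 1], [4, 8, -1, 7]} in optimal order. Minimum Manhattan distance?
71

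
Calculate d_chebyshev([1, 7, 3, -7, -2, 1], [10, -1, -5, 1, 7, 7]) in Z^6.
9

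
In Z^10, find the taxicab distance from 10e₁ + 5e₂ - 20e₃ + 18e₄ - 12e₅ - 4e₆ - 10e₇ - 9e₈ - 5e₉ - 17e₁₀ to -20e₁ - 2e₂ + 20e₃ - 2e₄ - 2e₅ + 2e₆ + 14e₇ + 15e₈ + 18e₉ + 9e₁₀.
210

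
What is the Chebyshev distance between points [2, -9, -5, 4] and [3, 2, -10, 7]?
11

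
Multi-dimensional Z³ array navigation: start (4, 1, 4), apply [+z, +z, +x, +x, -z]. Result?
(6, 1, 5)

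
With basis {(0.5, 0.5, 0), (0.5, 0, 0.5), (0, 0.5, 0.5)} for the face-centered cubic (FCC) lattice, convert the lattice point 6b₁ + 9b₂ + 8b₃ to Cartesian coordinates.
(7.5, 7, 8.5)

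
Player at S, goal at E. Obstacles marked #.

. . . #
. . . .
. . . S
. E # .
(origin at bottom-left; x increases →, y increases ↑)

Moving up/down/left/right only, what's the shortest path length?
3
(one shortest path: (3, 1) → (2, 1) → (1, 1) → (1, 0))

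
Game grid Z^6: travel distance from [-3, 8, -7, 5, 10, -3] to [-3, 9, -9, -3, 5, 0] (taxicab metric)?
19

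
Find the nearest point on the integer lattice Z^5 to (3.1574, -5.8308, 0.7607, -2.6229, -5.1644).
(3, -6, 1, -3, -5)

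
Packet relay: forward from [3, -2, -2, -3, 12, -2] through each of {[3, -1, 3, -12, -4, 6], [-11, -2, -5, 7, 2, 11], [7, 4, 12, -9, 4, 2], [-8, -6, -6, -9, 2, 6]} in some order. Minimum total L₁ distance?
138
(one optimal route: (3, -2, -2, -3, 12, -2) → (7, 4, 12, -9, 4, 2) → (3, -1, 3, -12, -4, 6) → (-8, -6, -6, -9, 2, 6) → (-11, -2, -5, 7, 2, 11))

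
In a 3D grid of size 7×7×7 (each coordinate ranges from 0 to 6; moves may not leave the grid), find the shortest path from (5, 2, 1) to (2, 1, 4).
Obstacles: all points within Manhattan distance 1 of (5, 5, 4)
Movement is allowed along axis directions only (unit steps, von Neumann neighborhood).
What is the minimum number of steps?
7
(one shortest path: (5, 2, 1) → (4, 2, 1) → (3, 2, 1) → (2, 2, 1) → (2, 1, 1) → (2, 1, 2) → (2, 1, 3) → (2, 1, 4))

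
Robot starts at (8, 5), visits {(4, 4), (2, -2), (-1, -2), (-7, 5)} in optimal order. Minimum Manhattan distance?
29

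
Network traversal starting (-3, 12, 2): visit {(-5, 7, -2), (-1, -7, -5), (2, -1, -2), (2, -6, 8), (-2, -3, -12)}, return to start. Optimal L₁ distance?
100
(one optimal route: (-3, 12, 2) → (-5, 7, -2) → (2, -1, -2) → (2, -6, 8) → (-1, -7, -5) → (-2, -3, -12) → (-3, 12, 2))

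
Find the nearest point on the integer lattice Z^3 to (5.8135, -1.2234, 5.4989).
(6, -1, 5)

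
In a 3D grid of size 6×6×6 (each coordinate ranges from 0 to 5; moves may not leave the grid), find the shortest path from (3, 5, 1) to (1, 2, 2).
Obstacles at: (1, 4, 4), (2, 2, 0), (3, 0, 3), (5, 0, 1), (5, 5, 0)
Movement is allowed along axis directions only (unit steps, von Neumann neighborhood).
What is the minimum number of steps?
6
(one shortest path: (3, 5, 1) → (2, 5, 1) → (1, 5, 1) → (1, 4, 1) → (1, 3, 1) → (1, 2, 1) → (1, 2, 2))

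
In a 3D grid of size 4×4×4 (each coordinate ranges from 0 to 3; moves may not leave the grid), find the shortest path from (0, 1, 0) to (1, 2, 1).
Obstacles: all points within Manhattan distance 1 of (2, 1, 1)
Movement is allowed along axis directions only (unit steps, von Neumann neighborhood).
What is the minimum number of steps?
3
(one shortest path: (0, 1, 0) → (1, 1, 0) → (1, 2, 0) → (1, 2, 1))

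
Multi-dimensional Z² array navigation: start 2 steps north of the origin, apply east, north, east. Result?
(2, 3)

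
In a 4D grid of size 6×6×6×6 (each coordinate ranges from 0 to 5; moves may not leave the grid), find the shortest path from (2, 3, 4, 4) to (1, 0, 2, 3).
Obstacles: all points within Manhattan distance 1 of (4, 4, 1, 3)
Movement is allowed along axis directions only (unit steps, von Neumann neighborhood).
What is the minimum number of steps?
7
(one shortest path: (2, 3, 4, 4) → (1, 3, 4, 4) → (1, 2, 4, 4) → (1, 1, 4, 4) → (1, 0, 4, 4) → (1, 0, 3, 4) → (1, 0, 2, 4) → (1, 0, 2, 3))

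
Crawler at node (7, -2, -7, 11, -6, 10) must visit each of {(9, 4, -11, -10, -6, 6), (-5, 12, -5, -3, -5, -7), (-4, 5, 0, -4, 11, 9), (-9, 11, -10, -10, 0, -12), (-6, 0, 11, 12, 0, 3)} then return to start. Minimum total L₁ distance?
258
(one optimal route: (7, -2, -7, 11, -6, 10) → (9, 4, -11, -10, -6, 6) → (-9, 11, -10, -10, 0, -12) → (-5, 12, -5, -3, -5, -7) → (-4, 5, 0, -4, 11, 9) → (-6, 0, 11, 12, 0, 3) → (7, -2, -7, 11, -6, 10))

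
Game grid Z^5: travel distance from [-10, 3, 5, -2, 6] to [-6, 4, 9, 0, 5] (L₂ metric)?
6.16441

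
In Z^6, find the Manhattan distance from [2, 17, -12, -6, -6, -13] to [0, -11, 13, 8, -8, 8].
92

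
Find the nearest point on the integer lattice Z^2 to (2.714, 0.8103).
(3, 1)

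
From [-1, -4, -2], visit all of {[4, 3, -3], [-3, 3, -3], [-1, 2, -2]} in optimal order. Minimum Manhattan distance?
17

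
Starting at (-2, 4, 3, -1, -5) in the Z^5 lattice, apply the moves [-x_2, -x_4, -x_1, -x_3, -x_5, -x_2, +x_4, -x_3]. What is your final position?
(-3, 2, 1, -1, -6)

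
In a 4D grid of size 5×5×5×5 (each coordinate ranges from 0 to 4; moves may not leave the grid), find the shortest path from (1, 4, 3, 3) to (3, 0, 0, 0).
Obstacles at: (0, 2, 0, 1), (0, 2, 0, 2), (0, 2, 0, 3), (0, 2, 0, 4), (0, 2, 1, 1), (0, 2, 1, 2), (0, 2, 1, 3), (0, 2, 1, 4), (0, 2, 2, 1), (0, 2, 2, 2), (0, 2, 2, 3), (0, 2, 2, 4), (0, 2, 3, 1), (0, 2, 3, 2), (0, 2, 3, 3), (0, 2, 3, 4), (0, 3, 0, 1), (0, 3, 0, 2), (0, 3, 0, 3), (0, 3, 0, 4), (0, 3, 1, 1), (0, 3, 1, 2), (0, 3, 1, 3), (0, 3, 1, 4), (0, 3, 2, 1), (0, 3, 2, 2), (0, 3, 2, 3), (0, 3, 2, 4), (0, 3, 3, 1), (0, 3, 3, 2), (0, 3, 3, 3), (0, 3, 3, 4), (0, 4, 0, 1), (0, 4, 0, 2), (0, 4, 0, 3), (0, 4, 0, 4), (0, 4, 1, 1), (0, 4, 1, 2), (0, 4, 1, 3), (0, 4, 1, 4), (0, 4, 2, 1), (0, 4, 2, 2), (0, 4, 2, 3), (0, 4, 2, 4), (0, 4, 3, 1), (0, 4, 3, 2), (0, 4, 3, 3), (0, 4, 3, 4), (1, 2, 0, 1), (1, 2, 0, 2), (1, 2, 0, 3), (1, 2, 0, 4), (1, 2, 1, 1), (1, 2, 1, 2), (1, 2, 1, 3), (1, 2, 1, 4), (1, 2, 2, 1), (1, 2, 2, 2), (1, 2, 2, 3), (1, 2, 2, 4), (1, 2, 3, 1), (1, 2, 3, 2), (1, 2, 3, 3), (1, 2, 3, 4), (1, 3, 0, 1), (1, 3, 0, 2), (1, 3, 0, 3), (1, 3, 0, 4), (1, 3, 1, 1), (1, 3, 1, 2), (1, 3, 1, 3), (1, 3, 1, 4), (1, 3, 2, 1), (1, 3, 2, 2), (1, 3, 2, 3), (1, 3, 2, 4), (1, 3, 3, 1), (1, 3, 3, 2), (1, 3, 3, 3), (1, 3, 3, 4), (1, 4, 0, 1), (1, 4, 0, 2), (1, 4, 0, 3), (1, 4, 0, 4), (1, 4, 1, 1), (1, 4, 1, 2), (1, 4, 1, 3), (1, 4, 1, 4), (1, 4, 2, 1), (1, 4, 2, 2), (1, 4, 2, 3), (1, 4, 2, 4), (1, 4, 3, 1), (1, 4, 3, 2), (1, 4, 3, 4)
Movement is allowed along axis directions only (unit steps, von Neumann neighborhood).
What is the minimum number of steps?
12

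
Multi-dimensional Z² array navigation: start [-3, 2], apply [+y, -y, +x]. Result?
(-2, 2)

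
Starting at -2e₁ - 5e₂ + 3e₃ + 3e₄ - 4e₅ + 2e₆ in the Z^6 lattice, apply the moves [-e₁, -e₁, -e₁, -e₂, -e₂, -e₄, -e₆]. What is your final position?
(-5, -7, 3, 2, -4, 1)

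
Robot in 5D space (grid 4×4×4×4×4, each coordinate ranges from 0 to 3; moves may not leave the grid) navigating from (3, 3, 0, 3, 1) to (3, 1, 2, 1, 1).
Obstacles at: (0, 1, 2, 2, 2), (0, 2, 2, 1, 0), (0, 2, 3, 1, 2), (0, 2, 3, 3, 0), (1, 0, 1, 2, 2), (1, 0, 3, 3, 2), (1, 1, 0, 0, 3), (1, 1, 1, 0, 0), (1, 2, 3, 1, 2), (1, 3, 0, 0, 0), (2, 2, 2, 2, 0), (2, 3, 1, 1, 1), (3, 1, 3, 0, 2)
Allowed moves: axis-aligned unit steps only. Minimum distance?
6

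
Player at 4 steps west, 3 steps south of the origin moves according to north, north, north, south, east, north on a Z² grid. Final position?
(-3, 0)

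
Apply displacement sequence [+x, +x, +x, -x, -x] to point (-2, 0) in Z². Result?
(-1, 0)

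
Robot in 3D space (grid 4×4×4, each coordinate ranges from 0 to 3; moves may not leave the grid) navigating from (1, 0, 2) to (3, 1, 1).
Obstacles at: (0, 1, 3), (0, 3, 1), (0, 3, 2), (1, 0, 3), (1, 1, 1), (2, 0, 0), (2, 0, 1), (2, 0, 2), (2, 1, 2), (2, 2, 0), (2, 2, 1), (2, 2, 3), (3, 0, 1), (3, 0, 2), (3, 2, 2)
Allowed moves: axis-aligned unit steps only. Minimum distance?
6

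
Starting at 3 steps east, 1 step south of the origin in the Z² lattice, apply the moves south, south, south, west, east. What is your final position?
(3, -4)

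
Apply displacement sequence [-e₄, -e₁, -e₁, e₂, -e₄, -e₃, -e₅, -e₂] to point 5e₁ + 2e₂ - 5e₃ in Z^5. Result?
(3, 2, -6, -2, -1)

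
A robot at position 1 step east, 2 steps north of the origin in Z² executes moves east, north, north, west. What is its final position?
(1, 4)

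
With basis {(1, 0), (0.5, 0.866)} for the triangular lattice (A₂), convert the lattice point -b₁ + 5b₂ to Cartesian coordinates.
(1.5, 4.33)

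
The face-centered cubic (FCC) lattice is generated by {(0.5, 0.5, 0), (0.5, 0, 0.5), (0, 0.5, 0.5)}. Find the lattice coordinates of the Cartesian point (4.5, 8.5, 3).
10b₁ - b₂ + 7b₃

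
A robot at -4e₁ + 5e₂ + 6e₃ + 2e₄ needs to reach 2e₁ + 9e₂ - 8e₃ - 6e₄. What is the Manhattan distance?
32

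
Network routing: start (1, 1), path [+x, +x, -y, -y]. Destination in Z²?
(3, -1)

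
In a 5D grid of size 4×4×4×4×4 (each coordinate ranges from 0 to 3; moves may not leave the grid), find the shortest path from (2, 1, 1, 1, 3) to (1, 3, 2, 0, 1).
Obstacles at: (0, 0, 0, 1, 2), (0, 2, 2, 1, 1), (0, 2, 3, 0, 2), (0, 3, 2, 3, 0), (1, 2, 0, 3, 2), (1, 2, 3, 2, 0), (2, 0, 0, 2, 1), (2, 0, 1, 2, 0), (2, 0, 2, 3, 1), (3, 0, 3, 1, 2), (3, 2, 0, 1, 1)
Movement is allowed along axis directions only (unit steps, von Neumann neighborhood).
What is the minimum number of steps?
7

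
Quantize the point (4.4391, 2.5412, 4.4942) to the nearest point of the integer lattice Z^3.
(4, 3, 4)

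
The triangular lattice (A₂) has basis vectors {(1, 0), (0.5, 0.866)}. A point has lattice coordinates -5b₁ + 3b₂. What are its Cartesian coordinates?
(-3.5, 2.598)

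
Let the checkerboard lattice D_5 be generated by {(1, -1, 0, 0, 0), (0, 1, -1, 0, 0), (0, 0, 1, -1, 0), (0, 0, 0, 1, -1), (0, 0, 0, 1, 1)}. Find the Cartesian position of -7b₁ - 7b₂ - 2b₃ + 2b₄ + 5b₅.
(-7, 0, 5, 9, 3)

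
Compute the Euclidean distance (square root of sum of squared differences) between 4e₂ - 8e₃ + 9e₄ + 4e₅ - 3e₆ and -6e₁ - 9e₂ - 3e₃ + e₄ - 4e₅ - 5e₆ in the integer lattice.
19.0263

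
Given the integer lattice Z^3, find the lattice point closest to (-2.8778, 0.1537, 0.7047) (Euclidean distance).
(-3, 0, 1)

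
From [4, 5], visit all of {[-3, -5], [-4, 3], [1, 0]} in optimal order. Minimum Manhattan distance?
25
(one optimal route: (4, 5) → (1, 0) → (-4, 3) → (-3, -5))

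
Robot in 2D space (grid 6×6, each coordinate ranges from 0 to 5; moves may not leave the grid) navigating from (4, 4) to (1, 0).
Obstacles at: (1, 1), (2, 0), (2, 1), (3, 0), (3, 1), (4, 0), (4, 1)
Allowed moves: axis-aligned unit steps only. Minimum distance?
9
(one shortest path: (4, 4) → (3, 4) → (2, 4) → (1, 4) → (0, 4) → (0, 3) → (0, 2) → (0, 1) → (0, 0) → (1, 0))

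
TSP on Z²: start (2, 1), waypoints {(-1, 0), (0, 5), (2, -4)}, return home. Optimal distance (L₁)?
24
(one optimal route: (2, 1) → (0, 5) → (-1, 0) → (2, -4) → (2, 1))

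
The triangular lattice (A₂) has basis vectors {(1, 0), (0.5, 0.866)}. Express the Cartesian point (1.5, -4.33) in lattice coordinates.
4b₁ - 5b₂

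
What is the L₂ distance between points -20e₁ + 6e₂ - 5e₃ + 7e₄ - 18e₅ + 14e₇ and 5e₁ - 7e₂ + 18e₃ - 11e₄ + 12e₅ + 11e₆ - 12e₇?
57.8273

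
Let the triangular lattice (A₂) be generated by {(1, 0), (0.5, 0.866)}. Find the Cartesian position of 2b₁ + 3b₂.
(3.5, 2.598)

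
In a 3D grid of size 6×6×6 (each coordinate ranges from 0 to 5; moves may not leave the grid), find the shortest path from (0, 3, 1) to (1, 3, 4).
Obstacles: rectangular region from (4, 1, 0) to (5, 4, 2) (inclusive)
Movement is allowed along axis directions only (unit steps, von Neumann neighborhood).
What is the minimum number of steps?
4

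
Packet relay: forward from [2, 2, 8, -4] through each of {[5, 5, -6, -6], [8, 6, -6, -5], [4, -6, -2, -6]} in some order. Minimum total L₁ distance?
43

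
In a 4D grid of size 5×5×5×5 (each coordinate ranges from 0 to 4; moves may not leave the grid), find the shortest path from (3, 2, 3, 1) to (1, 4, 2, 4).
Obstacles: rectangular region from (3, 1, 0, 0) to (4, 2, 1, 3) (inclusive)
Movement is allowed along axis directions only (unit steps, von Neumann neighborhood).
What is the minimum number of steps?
8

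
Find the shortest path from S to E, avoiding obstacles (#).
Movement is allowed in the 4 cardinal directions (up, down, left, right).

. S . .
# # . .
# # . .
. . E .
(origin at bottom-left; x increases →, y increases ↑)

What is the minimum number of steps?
4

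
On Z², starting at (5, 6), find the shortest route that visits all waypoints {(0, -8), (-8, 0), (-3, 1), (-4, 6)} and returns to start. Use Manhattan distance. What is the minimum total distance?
56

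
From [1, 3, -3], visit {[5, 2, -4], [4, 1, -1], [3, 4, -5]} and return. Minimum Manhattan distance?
22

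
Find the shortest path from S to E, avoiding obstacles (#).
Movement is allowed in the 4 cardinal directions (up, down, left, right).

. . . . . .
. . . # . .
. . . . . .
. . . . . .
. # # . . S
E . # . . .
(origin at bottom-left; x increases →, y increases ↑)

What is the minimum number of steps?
8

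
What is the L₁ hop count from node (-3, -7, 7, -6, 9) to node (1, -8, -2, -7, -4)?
28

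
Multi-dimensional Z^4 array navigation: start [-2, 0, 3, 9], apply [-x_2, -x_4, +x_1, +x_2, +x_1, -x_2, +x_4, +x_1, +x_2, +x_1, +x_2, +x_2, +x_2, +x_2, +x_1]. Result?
(3, 4, 3, 9)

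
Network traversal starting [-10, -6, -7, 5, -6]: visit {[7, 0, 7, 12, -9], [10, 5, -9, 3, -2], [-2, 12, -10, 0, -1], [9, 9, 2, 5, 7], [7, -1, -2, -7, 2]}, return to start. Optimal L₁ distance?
210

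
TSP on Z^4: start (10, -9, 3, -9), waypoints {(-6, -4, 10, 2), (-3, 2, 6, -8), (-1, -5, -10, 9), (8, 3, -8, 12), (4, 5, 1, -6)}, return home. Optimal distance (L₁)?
164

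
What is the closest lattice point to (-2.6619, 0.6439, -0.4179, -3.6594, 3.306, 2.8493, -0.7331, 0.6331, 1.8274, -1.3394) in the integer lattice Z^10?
(-3, 1, 0, -4, 3, 3, -1, 1, 2, -1)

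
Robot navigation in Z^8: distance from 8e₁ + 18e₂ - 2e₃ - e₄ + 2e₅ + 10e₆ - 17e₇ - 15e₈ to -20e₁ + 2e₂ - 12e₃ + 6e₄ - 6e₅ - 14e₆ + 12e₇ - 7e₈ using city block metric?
130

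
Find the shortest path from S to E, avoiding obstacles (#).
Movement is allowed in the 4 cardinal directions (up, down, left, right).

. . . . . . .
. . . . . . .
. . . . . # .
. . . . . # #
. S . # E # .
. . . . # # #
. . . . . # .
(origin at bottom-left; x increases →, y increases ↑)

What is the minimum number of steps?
5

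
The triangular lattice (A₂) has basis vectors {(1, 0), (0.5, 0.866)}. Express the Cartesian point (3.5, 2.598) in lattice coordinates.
2b₁ + 3b₂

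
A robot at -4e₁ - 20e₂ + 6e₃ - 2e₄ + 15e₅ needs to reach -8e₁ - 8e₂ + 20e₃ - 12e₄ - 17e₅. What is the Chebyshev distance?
32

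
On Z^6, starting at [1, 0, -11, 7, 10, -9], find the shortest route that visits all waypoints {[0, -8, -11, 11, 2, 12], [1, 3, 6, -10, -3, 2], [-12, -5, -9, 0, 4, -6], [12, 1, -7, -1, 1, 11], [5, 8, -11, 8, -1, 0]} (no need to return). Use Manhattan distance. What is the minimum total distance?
211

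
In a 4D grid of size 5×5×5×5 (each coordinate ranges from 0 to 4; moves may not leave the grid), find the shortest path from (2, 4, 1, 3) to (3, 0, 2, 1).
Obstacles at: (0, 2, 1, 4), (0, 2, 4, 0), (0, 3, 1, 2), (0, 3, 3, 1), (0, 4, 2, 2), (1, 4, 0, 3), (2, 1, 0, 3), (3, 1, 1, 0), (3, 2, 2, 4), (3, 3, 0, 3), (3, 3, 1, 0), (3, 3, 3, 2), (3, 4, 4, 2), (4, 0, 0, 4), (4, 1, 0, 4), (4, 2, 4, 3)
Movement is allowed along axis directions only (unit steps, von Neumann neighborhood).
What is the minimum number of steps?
8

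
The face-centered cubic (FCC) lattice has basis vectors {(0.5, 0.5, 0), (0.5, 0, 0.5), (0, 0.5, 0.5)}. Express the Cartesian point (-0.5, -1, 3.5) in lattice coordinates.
-5b₁ + 4b₂ + 3b₃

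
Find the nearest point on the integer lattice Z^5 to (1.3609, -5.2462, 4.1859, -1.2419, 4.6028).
(1, -5, 4, -1, 5)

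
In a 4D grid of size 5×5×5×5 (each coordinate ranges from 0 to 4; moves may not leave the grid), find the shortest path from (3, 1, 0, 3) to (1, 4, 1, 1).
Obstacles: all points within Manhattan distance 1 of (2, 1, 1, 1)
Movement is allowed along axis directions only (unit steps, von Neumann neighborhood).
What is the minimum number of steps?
8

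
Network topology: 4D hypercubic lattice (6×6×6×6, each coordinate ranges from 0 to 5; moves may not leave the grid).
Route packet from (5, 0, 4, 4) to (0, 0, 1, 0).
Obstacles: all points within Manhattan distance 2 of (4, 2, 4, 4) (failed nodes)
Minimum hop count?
12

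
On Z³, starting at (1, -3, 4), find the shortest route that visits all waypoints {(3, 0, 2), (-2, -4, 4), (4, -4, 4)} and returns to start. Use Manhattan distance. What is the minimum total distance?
24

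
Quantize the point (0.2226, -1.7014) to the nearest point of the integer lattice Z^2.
(0, -2)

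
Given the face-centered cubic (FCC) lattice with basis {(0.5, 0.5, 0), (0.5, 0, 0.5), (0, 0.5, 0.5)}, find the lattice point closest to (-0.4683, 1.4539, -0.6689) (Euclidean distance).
(-0.5, 1.5, -1)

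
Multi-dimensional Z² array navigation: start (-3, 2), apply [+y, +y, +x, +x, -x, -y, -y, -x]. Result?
(-3, 2)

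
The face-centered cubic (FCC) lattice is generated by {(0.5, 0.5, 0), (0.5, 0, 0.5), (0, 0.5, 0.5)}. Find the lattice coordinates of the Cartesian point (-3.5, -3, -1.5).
-5b₁ - 2b₂ - b₃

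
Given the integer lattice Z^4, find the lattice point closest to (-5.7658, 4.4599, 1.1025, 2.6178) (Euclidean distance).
(-6, 4, 1, 3)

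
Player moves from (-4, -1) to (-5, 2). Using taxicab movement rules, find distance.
4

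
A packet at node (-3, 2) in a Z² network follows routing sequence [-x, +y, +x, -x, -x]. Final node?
(-5, 3)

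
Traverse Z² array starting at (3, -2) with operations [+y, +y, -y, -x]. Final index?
(2, -1)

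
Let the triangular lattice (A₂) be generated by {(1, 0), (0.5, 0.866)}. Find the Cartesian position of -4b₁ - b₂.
(-4.5, -0.866)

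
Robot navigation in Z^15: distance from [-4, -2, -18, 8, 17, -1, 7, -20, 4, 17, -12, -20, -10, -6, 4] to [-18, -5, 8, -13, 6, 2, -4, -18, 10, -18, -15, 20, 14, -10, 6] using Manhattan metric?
205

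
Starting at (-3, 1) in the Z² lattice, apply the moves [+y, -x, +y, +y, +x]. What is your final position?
(-3, 4)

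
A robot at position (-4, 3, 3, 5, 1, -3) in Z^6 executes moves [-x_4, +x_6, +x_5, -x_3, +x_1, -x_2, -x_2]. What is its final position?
(-3, 1, 2, 4, 2, -2)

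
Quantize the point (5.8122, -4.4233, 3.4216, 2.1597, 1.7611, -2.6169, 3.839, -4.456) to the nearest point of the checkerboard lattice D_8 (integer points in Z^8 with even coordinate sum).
(6, -4, 3, 2, 2, -3, 4, -4)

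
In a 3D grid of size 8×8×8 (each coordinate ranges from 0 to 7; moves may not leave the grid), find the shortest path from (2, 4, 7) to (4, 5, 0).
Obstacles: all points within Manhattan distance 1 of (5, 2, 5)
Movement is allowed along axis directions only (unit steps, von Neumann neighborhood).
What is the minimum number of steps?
10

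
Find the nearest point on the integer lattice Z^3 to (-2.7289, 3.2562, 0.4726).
(-3, 3, 0)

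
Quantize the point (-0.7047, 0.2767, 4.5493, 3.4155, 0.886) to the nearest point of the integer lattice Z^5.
(-1, 0, 5, 3, 1)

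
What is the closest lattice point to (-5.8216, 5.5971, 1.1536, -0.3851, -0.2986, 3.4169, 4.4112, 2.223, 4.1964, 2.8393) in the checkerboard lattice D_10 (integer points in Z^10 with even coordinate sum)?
(-6, 6, 1, 0, 0, 4, 4, 2, 4, 3)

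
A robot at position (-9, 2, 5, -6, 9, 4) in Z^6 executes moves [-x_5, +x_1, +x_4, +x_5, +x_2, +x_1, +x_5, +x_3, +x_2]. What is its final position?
(-7, 4, 6, -5, 10, 4)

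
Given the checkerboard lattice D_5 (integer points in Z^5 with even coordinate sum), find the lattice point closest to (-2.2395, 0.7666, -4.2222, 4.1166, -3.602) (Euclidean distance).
(-2, 1, -4, 4, -3)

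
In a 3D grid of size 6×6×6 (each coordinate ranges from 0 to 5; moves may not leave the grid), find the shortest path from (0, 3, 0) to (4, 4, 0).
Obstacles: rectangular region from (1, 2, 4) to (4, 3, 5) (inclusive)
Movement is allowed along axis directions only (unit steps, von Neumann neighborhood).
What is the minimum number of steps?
5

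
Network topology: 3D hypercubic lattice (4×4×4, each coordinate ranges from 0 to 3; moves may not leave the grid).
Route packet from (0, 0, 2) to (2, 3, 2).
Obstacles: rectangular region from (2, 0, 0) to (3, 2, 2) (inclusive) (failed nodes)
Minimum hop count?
5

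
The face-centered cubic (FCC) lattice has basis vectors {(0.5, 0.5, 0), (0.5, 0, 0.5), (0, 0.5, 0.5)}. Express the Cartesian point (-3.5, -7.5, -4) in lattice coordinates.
-7b₁ - 8b₃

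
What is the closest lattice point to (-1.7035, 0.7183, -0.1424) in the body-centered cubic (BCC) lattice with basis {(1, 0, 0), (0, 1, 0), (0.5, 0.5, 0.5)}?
(-2, 1, 0)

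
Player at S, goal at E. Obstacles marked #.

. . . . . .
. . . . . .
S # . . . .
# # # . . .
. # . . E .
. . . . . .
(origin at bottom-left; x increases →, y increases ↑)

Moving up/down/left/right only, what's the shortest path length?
8
(one shortest path: (0, 3) → (0, 4) → (1, 4) → (2, 4) → (3, 4) → (4, 4) → (4, 3) → (4, 2) → (4, 1))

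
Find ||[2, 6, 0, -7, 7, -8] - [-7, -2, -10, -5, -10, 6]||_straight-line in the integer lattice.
27.0924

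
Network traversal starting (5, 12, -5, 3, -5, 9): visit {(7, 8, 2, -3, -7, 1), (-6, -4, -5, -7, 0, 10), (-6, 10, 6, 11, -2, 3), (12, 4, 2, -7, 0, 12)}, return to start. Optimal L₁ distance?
188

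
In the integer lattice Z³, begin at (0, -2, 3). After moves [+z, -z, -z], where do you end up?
(0, -2, 2)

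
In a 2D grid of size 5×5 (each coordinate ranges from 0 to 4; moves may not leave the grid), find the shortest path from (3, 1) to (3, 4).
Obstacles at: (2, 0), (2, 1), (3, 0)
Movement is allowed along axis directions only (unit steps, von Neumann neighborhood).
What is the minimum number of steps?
3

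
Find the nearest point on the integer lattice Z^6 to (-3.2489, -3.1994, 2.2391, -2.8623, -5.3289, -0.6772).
(-3, -3, 2, -3, -5, -1)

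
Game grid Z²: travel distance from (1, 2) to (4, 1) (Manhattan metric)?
4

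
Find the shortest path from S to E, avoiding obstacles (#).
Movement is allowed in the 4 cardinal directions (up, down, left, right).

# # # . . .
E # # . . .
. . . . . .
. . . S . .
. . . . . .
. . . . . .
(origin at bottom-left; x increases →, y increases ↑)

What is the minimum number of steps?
5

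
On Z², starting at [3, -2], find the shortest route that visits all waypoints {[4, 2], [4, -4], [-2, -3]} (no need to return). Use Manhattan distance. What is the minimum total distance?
18
(one optimal route: (3, -2) → (4, 2) → (4, -4) → (-2, -3))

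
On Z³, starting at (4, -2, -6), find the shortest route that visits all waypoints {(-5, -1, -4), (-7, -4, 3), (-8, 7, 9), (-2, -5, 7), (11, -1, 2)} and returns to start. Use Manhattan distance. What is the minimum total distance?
100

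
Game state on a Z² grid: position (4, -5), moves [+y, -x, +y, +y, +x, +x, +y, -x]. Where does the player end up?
(4, -1)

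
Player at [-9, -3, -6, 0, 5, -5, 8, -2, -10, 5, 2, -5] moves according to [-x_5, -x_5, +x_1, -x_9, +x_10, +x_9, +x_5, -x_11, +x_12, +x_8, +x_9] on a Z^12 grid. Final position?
(-8, -3, -6, 0, 4, -5, 8, -1, -9, 6, 1, -4)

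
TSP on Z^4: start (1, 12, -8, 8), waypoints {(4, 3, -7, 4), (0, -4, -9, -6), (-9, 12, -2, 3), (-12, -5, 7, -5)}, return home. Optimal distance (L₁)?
128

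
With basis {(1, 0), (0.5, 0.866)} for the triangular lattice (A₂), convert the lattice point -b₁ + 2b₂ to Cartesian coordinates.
(0, 1.732)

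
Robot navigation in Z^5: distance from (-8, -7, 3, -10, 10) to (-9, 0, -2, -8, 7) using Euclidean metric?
9.38083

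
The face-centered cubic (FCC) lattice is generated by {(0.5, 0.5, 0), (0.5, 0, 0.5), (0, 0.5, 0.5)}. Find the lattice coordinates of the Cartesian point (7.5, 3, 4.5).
6b₁ + 9b₂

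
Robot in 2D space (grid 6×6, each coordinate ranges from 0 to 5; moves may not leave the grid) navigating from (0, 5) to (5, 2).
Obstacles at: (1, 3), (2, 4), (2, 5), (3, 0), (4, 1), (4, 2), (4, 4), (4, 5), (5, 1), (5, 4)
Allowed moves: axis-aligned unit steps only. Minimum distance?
10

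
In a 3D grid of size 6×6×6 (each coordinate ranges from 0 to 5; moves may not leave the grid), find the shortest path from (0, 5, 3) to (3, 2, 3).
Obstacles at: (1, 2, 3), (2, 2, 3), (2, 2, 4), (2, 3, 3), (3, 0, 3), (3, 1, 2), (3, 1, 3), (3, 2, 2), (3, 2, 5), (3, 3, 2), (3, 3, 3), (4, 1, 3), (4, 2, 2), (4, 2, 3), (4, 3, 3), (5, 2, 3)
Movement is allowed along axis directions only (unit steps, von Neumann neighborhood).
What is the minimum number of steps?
8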